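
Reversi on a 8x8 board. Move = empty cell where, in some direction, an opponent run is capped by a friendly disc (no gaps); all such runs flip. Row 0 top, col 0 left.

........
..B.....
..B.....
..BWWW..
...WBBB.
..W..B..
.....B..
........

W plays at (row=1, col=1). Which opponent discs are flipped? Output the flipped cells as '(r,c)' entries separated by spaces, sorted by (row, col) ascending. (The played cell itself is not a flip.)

Answer: (2,2)

Derivation:
Dir NW: first cell '.' (not opp) -> no flip
Dir N: first cell '.' (not opp) -> no flip
Dir NE: first cell '.' (not opp) -> no flip
Dir W: first cell '.' (not opp) -> no flip
Dir E: opp run (1,2), next='.' -> no flip
Dir SW: first cell '.' (not opp) -> no flip
Dir S: first cell '.' (not opp) -> no flip
Dir SE: opp run (2,2) capped by W -> flip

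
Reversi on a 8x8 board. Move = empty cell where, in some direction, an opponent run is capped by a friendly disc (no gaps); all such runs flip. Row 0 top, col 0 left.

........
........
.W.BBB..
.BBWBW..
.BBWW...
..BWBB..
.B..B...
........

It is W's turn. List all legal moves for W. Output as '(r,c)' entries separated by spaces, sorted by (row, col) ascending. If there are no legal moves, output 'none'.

Answer: (1,3) (1,4) (1,5) (1,6) (2,0) (3,0) (4,0) (5,1) (5,6) (6,5) (6,6) (7,0) (7,4) (7,5)

Derivation:
(1,2): no bracket -> illegal
(1,3): flips 2 -> legal
(1,4): flips 2 -> legal
(1,5): flips 2 -> legal
(1,6): flips 2 -> legal
(2,0): flips 2 -> legal
(2,2): no bracket -> illegal
(2,6): no bracket -> illegal
(3,0): flips 2 -> legal
(3,6): no bracket -> illegal
(4,0): flips 2 -> legal
(4,5): no bracket -> illegal
(4,6): no bracket -> illegal
(5,0): no bracket -> illegal
(5,1): flips 4 -> legal
(5,6): flips 2 -> legal
(6,0): no bracket -> illegal
(6,2): no bracket -> illegal
(6,3): no bracket -> illegal
(6,5): flips 1 -> legal
(6,6): flips 1 -> legal
(7,0): flips 2 -> legal
(7,1): no bracket -> illegal
(7,2): no bracket -> illegal
(7,3): no bracket -> illegal
(7,4): flips 2 -> legal
(7,5): flips 1 -> legal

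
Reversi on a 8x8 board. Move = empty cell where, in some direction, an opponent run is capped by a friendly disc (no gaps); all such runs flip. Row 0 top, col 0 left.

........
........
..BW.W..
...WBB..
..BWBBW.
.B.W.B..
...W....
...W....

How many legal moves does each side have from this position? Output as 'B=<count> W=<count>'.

Answer: B=11 W=12

Derivation:
-- B to move --
(1,2): flips 1 -> legal
(1,3): no bracket -> illegal
(1,4): no bracket -> illegal
(1,5): flips 1 -> legal
(1,6): flips 1 -> legal
(2,4): flips 2 -> legal
(2,6): no bracket -> illegal
(3,2): flips 1 -> legal
(3,6): no bracket -> illegal
(3,7): flips 1 -> legal
(4,7): flips 1 -> legal
(5,2): flips 1 -> legal
(5,4): no bracket -> illegal
(5,6): no bracket -> illegal
(5,7): flips 1 -> legal
(6,2): flips 1 -> legal
(6,4): flips 1 -> legal
(7,2): no bracket -> illegal
(7,4): no bracket -> illegal
B mobility = 11
-- W to move --
(1,1): flips 1 -> legal
(1,2): no bracket -> illegal
(1,3): no bracket -> illegal
(2,1): flips 1 -> legal
(2,4): flips 1 -> legal
(2,6): flips 2 -> legal
(3,1): flips 1 -> legal
(3,2): no bracket -> illegal
(3,6): flips 2 -> legal
(4,0): no bracket -> illegal
(4,1): flips 1 -> legal
(5,0): no bracket -> illegal
(5,2): no bracket -> illegal
(5,4): no bracket -> illegal
(5,6): flips 2 -> legal
(6,0): flips 2 -> legal
(6,1): no bracket -> illegal
(6,2): no bracket -> illegal
(6,4): flips 1 -> legal
(6,5): flips 3 -> legal
(6,6): flips 2 -> legal
W mobility = 12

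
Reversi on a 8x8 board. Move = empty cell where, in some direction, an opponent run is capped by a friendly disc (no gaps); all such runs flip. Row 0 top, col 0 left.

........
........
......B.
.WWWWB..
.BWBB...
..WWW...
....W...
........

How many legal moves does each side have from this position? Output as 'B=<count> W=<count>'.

Answer: B=11 W=8

Derivation:
-- B to move --
(2,0): no bracket -> illegal
(2,1): flips 2 -> legal
(2,2): flips 1 -> legal
(2,3): flips 2 -> legal
(2,4): flips 1 -> legal
(2,5): flips 1 -> legal
(3,0): flips 4 -> legal
(4,0): no bracket -> illegal
(4,5): no bracket -> illegal
(5,1): no bracket -> illegal
(5,5): no bracket -> illegal
(6,1): flips 1 -> legal
(6,2): flips 1 -> legal
(6,3): flips 2 -> legal
(6,5): flips 1 -> legal
(7,3): no bracket -> illegal
(7,4): flips 2 -> legal
(7,5): no bracket -> illegal
B mobility = 11
-- W to move --
(1,5): no bracket -> illegal
(1,6): no bracket -> illegal
(1,7): flips 3 -> legal
(2,4): no bracket -> illegal
(2,5): no bracket -> illegal
(2,7): no bracket -> illegal
(3,0): flips 1 -> legal
(3,6): flips 1 -> legal
(3,7): no bracket -> illegal
(4,0): flips 1 -> legal
(4,5): flips 2 -> legal
(4,6): no bracket -> illegal
(5,0): flips 1 -> legal
(5,1): flips 1 -> legal
(5,5): flips 1 -> legal
W mobility = 8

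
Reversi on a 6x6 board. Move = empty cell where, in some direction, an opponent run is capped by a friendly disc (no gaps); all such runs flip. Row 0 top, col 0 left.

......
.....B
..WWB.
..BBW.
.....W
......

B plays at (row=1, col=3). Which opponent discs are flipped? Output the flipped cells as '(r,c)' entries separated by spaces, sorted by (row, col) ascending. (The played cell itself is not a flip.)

Dir NW: first cell '.' (not opp) -> no flip
Dir N: first cell '.' (not opp) -> no flip
Dir NE: first cell '.' (not opp) -> no flip
Dir W: first cell '.' (not opp) -> no flip
Dir E: first cell '.' (not opp) -> no flip
Dir SW: opp run (2,2), next='.' -> no flip
Dir S: opp run (2,3) capped by B -> flip
Dir SE: first cell 'B' (not opp) -> no flip

Answer: (2,3)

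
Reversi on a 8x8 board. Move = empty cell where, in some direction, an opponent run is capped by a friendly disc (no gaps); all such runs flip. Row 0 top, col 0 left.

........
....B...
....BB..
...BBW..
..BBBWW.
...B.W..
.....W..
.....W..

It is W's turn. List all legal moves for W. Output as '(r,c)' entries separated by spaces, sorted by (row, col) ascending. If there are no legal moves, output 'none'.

Answer: (1,3) (1,5) (2,2) (2,3) (3,2) (4,1) (6,2)

Derivation:
(0,3): no bracket -> illegal
(0,4): no bracket -> illegal
(0,5): no bracket -> illegal
(1,3): flips 1 -> legal
(1,5): flips 1 -> legal
(1,6): no bracket -> illegal
(2,2): flips 2 -> legal
(2,3): flips 1 -> legal
(2,6): no bracket -> illegal
(3,1): no bracket -> illegal
(3,2): flips 2 -> legal
(3,6): no bracket -> illegal
(4,1): flips 3 -> legal
(5,1): no bracket -> illegal
(5,2): no bracket -> illegal
(5,4): no bracket -> illegal
(6,2): flips 2 -> legal
(6,3): no bracket -> illegal
(6,4): no bracket -> illegal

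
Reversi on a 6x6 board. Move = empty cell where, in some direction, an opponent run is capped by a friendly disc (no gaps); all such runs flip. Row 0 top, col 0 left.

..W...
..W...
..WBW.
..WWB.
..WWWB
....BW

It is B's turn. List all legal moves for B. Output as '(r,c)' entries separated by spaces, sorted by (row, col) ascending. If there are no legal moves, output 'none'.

Answer: (0,1) (1,4) (2,1) (2,5) (3,1) (4,1) (5,2) (5,3)

Derivation:
(0,1): flips 1 -> legal
(0,3): no bracket -> illegal
(1,1): no bracket -> illegal
(1,3): no bracket -> illegal
(1,4): flips 1 -> legal
(1,5): no bracket -> illegal
(2,1): flips 3 -> legal
(2,5): flips 1 -> legal
(3,1): flips 2 -> legal
(3,5): no bracket -> illegal
(4,1): flips 4 -> legal
(5,1): no bracket -> illegal
(5,2): flips 1 -> legal
(5,3): flips 2 -> legal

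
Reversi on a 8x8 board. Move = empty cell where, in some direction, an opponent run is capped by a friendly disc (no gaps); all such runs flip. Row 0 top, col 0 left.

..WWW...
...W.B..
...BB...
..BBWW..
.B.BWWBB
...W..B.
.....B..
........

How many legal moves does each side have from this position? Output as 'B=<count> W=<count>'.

Answer: B=5 W=9

Derivation:
-- B to move --
(0,1): no bracket -> illegal
(0,5): no bracket -> illegal
(1,1): no bracket -> illegal
(1,2): no bracket -> illegal
(1,4): no bracket -> illegal
(2,2): no bracket -> illegal
(2,5): flips 1 -> legal
(2,6): no bracket -> illegal
(3,6): flips 2 -> legal
(4,2): no bracket -> illegal
(5,2): no bracket -> illegal
(5,4): flips 2 -> legal
(5,5): flips 1 -> legal
(6,2): no bracket -> illegal
(6,3): flips 1 -> legal
(6,4): no bracket -> illegal
B mobility = 5
-- W to move --
(0,5): no bracket -> illegal
(0,6): no bracket -> illegal
(1,2): flips 1 -> legal
(1,4): flips 1 -> legal
(1,6): no bracket -> illegal
(2,1): no bracket -> illegal
(2,2): flips 1 -> legal
(2,5): no bracket -> illegal
(2,6): flips 1 -> legal
(3,0): no bracket -> illegal
(3,1): flips 2 -> legal
(3,6): no bracket -> illegal
(3,7): no bracket -> illegal
(4,0): no bracket -> illegal
(4,2): flips 1 -> legal
(5,0): no bracket -> illegal
(5,1): no bracket -> illegal
(5,2): flips 1 -> legal
(5,4): no bracket -> illegal
(5,5): no bracket -> illegal
(5,7): flips 1 -> legal
(6,4): no bracket -> illegal
(6,6): no bracket -> illegal
(6,7): flips 1 -> legal
(7,4): no bracket -> illegal
(7,5): no bracket -> illegal
(7,6): no bracket -> illegal
W mobility = 9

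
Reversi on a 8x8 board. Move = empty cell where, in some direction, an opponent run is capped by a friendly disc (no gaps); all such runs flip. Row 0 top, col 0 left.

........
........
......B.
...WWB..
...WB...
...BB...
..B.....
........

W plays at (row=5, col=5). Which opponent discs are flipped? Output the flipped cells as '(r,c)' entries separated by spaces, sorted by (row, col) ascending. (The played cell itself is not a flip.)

Dir NW: opp run (4,4) capped by W -> flip
Dir N: first cell '.' (not opp) -> no flip
Dir NE: first cell '.' (not opp) -> no flip
Dir W: opp run (5,4) (5,3), next='.' -> no flip
Dir E: first cell '.' (not opp) -> no flip
Dir SW: first cell '.' (not opp) -> no flip
Dir S: first cell '.' (not opp) -> no flip
Dir SE: first cell '.' (not opp) -> no flip

Answer: (4,4)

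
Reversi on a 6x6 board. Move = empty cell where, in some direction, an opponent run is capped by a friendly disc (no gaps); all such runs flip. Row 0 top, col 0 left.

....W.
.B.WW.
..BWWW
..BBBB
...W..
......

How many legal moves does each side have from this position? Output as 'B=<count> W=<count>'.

Answer: B=8 W=6

Derivation:
-- B to move --
(0,2): flips 2 -> legal
(0,3): flips 2 -> legal
(0,5): flips 2 -> legal
(1,2): flips 1 -> legal
(1,5): flips 2 -> legal
(4,2): no bracket -> illegal
(4,4): no bracket -> illegal
(5,2): flips 1 -> legal
(5,3): flips 1 -> legal
(5,4): flips 1 -> legal
B mobility = 8
-- W to move --
(0,0): no bracket -> illegal
(0,1): no bracket -> illegal
(0,2): no bracket -> illegal
(1,0): no bracket -> illegal
(1,2): no bracket -> illegal
(2,0): no bracket -> illegal
(2,1): flips 2 -> legal
(3,1): flips 1 -> legal
(4,1): flips 1 -> legal
(4,2): flips 1 -> legal
(4,4): flips 1 -> legal
(4,5): flips 2 -> legal
W mobility = 6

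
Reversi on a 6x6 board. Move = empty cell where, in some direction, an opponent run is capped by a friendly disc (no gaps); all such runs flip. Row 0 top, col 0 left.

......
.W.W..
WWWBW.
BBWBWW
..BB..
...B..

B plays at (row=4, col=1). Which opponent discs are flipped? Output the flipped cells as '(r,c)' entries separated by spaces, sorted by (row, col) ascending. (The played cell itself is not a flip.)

Dir NW: first cell 'B' (not opp) -> no flip
Dir N: first cell 'B' (not opp) -> no flip
Dir NE: opp run (3,2) capped by B -> flip
Dir W: first cell '.' (not opp) -> no flip
Dir E: first cell 'B' (not opp) -> no flip
Dir SW: first cell '.' (not opp) -> no flip
Dir S: first cell '.' (not opp) -> no flip
Dir SE: first cell '.' (not opp) -> no flip

Answer: (3,2)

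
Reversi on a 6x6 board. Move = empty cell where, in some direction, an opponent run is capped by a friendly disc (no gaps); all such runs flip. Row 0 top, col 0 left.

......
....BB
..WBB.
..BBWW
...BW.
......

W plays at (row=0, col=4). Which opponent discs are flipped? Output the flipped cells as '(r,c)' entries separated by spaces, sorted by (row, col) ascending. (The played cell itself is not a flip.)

Answer: (1,4) (2,4)

Derivation:
Dir NW: edge -> no flip
Dir N: edge -> no flip
Dir NE: edge -> no flip
Dir W: first cell '.' (not opp) -> no flip
Dir E: first cell '.' (not opp) -> no flip
Dir SW: first cell '.' (not opp) -> no flip
Dir S: opp run (1,4) (2,4) capped by W -> flip
Dir SE: opp run (1,5), next=edge -> no flip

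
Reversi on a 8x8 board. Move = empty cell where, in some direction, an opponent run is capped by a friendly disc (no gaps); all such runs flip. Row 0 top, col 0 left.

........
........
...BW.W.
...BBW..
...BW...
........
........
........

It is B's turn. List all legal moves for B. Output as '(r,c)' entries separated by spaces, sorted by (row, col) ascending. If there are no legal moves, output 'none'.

Answer: (1,4) (1,5) (2,5) (3,6) (4,5) (5,4) (5,5)

Derivation:
(1,3): no bracket -> illegal
(1,4): flips 1 -> legal
(1,5): flips 1 -> legal
(1,6): no bracket -> illegal
(1,7): no bracket -> illegal
(2,5): flips 1 -> legal
(2,7): no bracket -> illegal
(3,6): flips 1 -> legal
(3,7): no bracket -> illegal
(4,5): flips 1 -> legal
(4,6): no bracket -> illegal
(5,3): no bracket -> illegal
(5,4): flips 1 -> legal
(5,5): flips 1 -> legal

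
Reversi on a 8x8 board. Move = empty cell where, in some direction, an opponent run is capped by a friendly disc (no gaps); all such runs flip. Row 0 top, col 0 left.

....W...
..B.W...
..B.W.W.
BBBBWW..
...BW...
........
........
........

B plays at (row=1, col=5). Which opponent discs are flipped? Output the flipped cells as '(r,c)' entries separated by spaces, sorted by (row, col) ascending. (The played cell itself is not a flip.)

Answer: (2,4)

Derivation:
Dir NW: opp run (0,4), next=edge -> no flip
Dir N: first cell '.' (not opp) -> no flip
Dir NE: first cell '.' (not opp) -> no flip
Dir W: opp run (1,4), next='.' -> no flip
Dir E: first cell '.' (not opp) -> no flip
Dir SW: opp run (2,4) capped by B -> flip
Dir S: first cell '.' (not opp) -> no flip
Dir SE: opp run (2,6), next='.' -> no flip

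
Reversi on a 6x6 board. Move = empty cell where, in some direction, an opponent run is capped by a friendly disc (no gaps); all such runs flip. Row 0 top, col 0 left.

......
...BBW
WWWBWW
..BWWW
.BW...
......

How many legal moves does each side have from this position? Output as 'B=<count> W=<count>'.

Answer: B=7 W=7

Derivation:
-- B to move --
(0,4): no bracket -> illegal
(0,5): no bracket -> illegal
(1,0): flips 1 -> legal
(1,1): no bracket -> illegal
(1,2): flips 1 -> legal
(3,0): no bracket -> illegal
(3,1): flips 1 -> legal
(4,3): flips 2 -> legal
(4,4): flips 2 -> legal
(4,5): flips 1 -> legal
(5,1): no bracket -> illegal
(5,2): flips 1 -> legal
(5,3): no bracket -> illegal
B mobility = 7
-- W to move --
(0,2): flips 1 -> legal
(0,3): flips 3 -> legal
(0,4): flips 2 -> legal
(0,5): no bracket -> illegal
(1,2): flips 3 -> legal
(3,0): no bracket -> illegal
(3,1): flips 1 -> legal
(4,0): flips 1 -> legal
(4,3): flips 1 -> legal
(5,0): no bracket -> illegal
(5,1): no bracket -> illegal
(5,2): no bracket -> illegal
W mobility = 7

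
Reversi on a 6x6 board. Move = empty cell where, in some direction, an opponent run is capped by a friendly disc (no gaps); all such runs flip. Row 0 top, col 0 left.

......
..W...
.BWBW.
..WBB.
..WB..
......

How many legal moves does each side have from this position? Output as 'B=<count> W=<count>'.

-- B to move --
(0,1): flips 1 -> legal
(0,2): no bracket -> illegal
(0,3): flips 1 -> legal
(1,1): flips 1 -> legal
(1,3): no bracket -> illegal
(1,4): flips 1 -> legal
(1,5): flips 1 -> legal
(2,5): flips 1 -> legal
(3,1): flips 1 -> legal
(3,5): no bracket -> illegal
(4,1): flips 2 -> legal
(5,1): flips 1 -> legal
(5,2): no bracket -> illegal
(5,3): no bracket -> illegal
B mobility = 9
-- W to move --
(1,0): flips 1 -> legal
(1,1): no bracket -> illegal
(1,3): no bracket -> illegal
(1,4): flips 1 -> legal
(2,0): flips 1 -> legal
(2,5): no bracket -> illegal
(3,0): flips 1 -> legal
(3,1): no bracket -> illegal
(3,5): flips 2 -> legal
(4,4): flips 3 -> legal
(4,5): flips 2 -> legal
(5,2): no bracket -> illegal
(5,3): no bracket -> illegal
(5,4): flips 1 -> legal
W mobility = 8

Answer: B=9 W=8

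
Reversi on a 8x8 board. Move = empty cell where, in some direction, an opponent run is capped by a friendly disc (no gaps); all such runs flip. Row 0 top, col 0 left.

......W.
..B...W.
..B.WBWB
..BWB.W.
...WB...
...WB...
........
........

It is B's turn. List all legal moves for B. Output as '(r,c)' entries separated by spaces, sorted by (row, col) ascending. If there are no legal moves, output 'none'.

Answer: (0,5) (0,7) (1,4) (2,3) (4,2) (4,5) (4,7) (5,2) (6,2)

Derivation:
(0,5): flips 1 -> legal
(0,7): flips 1 -> legal
(1,3): no bracket -> illegal
(1,4): flips 1 -> legal
(1,5): no bracket -> illegal
(1,7): no bracket -> illegal
(2,3): flips 1 -> legal
(3,5): no bracket -> illegal
(3,7): no bracket -> illegal
(4,2): flips 1 -> legal
(4,5): flips 1 -> legal
(4,6): no bracket -> illegal
(4,7): flips 1 -> legal
(5,2): flips 2 -> legal
(6,2): flips 1 -> legal
(6,3): no bracket -> illegal
(6,4): no bracket -> illegal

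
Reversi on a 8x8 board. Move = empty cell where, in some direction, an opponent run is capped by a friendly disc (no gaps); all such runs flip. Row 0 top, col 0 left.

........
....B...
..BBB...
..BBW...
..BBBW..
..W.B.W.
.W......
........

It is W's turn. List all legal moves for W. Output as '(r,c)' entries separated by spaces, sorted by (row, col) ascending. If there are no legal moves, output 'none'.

Answer: (0,4) (1,2) (3,1) (4,1) (6,3) (6,4)

Derivation:
(0,3): no bracket -> illegal
(0,4): flips 2 -> legal
(0,5): no bracket -> illegal
(1,1): no bracket -> illegal
(1,2): flips 4 -> legal
(1,3): no bracket -> illegal
(1,5): no bracket -> illegal
(2,1): no bracket -> illegal
(2,5): no bracket -> illegal
(3,1): flips 2 -> legal
(3,5): no bracket -> illegal
(4,1): flips 3 -> legal
(5,1): no bracket -> illegal
(5,3): no bracket -> illegal
(5,5): no bracket -> illegal
(6,3): flips 1 -> legal
(6,4): flips 2 -> legal
(6,5): no bracket -> illegal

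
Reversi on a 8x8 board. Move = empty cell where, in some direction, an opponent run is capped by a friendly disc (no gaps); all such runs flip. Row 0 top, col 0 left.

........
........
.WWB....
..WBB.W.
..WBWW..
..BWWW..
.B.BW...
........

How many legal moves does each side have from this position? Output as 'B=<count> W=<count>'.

-- B to move --
(1,0): flips 2 -> legal
(1,1): flips 1 -> legal
(1,2): flips 3 -> legal
(1,3): no bracket -> illegal
(2,0): flips 2 -> legal
(2,5): no bracket -> illegal
(2,6): no bracket -> illegal
(2,7): flips 3 -> legal
(3,0): no bracket -> illegal
(3,1): flips 1 -> legal
(3,5): no bracket -> illegal
(3,7): no bracket -> illegal
(4,1): flips 2 -> legal
(4,6): flips 2 -> legal
(4,7): no bracket -> illegal
(5,1): flips 1 -> legal
(5,6): flips 4 -> legal
(6,2): no bracket -> illegal
(6,5): flips 2 -> legal
(6,6): flips 2 -> legal
(7,3): no bracket -> illegal
(7,4): flips 3 -> legal
(7,5): no bracket -> illegal
B mobility = 13
-- W to move --
(1,2): flips 2 -> legal
(1,3): flips 3 -> legal
(1,4): flips 1 -> legal
(2,4): flips 3 -> legal
(2,5): no bracket -> illegal
(3,5): flips 2 -> legal
(4,1): no bracket -> illegal
(5,0): no bracket -> illegal
(5,1): flips 1 -> legal
(6,0): no bracket -> illegal
(6,2): flips 2 -> legal
(7,0): no bracket -> illegal
(7,1): no bracket -> illegal
(7,2): flips 1 -> legal
(7,3): flips 1 -> legal
(7,4): no bracket -> illegal
W mobility = 9

Answer: B=13 W=9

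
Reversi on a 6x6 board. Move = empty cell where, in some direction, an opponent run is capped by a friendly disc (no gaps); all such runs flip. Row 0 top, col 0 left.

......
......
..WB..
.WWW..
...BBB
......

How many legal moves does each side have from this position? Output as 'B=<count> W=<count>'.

Answer: B=3 W=6

Derivation:
-- B to move --
(1,1): flips 2 -> legal
(1,2): no bracket -> illegal
(1,3): no bracket -> illegal
(2,0): no bracket -> illegal
(2,1): flips 2 -> legal
(2,4): no bracket -> illegal
(3,0): no bracket -> illegal
(3,4): no bracket -> illegal
(4,0): no bracket -> illegal
(4,1): flips 1 -> legal
(4,2): no bracket -> illegal
B mobility = 3
-- W to move --
(1,2): no bracket -> illegal
(1,3): flips 1 -> legal
(1,4): flips 1 -> legal
(2,4): flips 1 -> legal
(3,4): no bracket -> illegal
(3,5): no bracket -> illegal
(4,2): no bracket -> illegal
(5,2): no bracket -> illegal
(5,3): flips 1 -> legal
(5,4): flips 1 -> legal
(5,5): flips 1 -> legal
W mobility = 6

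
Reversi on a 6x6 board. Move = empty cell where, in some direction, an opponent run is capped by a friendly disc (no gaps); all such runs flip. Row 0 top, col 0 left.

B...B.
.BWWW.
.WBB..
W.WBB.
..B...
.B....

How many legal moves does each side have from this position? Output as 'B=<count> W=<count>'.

Answer: B=9 W=8

Derivation:
-- B to move --
(0,1): flips 1 -> legal
(0,2): flips 1 -> legal
(0,3): flips 1 -> legal
(0,5): flips 1 -> legal
(1,0): no bracket -> illegal
(1,5): flips 3 -> legal
(2,0): flips 1 -> legal
(2,4): flips 1 -> legal
(2,5): no bracket -> illegal
(3,1): flips 2 -> legal
(4,0): no bracket -> illegal
(4,1): flips 1 -> legal
(4,3): no bracket -> illegal
B mobility = 9
-- W to move --
(0,1): flips 1 -> legal
(0,2): no bracket -> illegal
(0,3): no bracket -> illegal
(0,5): no bracket -> illegal
(1,0): flips 1 -> legal
(1,5): no bracket -> illegal
(2,0): no bracket -> illegal
(2,4): flips 2 -> legal
(2,5): no bracket -> illegal
(3,1): flips 1 -> legal
(3,5): flips 2 -> legal
(4,0): no bracket -> illegal
(4,1): no bracket -> illegal
(4,3): flips 2 -> legal
(4,4): no bracket -> illegal
(4,5): flips 2 -> legal
(5,0): no bracket -> illegal
(5,2): flips 1 -> legal
(5,3): no bracket -> illegal
W mobility = 8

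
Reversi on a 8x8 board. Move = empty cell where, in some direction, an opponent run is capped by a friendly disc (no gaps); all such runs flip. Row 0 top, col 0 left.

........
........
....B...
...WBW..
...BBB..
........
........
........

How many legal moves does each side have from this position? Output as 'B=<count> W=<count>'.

-- B to move --
(2,2): flips 1 -> legal
(2,3): flips 1 -> legal
(2,5): flips 1 -> legal
(2,6): flips 1 -> legal
(3,2): flips 1 -> legal
(3,6): flips 1 -> legal
(4,2): flips 1 -> legal
(4,6): flips 1 -> legal
B mobility = 8
-- W to move --
(1,3): flips 1 -> legal
(1,4): no bracket -> illegal
(1,5): flips 1 -> legal
(2,3): no bracket -> illegal
(2,5): no bracket -> illegal
(3,2): no bracket -> illegal
(3,6): no bracket -> illegal
(4,2): no bracket -> illegal
(4,6): no bracket -> illegal
(5,2): no bracket -> illegal
(5,3): flips 2 -> legal
(5,4): no bracket -> illegal
(5,5): flips 2 -> legal
(5,6): no bracket -> illegal
W mobility = 4

Answer: B=8 W=4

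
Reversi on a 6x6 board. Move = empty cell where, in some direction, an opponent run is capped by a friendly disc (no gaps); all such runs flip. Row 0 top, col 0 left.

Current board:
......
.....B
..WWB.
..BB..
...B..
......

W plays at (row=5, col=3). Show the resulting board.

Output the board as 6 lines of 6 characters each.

Answer: ......
.....B
..WWB.
..BW..
...W..
...W..

Derivation:
Place W at (5,3); scan 8 dirs for brackets.
Dir NW: first cell '.' (not opp) -> no flip
Dir N: opp run (4,3) (3,3) capped by W -> flip
Dir NE: first cell '.' (not opp) -> no flip
Dir W: first cell '.' (not opp) -> no flip
Dir E: first cell '.' (not opp) -> no flip
Dir SW: edge -> no flip
Dir S: edge -> no flip
Dir SE: edge -> no flip
All flips: (3,3) (4,3)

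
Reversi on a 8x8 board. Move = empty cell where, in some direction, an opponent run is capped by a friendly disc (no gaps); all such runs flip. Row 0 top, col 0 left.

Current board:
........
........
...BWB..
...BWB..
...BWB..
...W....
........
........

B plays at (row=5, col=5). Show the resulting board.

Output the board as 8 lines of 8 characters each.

Place B at (5,5); scan 8 dirs for brackets.
Dir NW: opp run (4,4) capped by B -> flip
Dir N: first cell 'B' (not opp) -> no flip
Dir NE: first cell '.' (not opp) -> no flip
Dir W: first cell '.' (not opp) -> no flip
Dir E: first cell '.' (not opp) -> no flip
Dir SW: first cell '.' (not opp) -> no flip
Dir S: first cell '.' (not opp) -> no flip
Dir SE: first cell '.' (not opp) -> no flip
All flips: (4,4)

Answer: ........
........
...BWB..
...BWB..
...BBB..
...W.B..
........
........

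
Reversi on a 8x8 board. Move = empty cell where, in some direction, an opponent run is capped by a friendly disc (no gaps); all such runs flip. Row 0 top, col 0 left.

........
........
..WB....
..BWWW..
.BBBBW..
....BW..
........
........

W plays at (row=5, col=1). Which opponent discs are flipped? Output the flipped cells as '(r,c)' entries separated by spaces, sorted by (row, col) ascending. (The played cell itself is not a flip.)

Answer: (4,2)

Derivation:
Dir NW: first cell '.' (not opp) -> no flip
Dir N: opp run (4,1), next='.' -> no flip
Dir NE: opp run (4,2) capped by W -> flip
Dir W: first cell '.' (not opp) -> no flip
Dir E: first cell '.' (not opp) -> no flip
Dir SW: first cell '.' (not opp) -> no flip
Dir S: first cell '.' (not opp) -> no flip
Dir SE: first cell '.' (not opp) -> no flip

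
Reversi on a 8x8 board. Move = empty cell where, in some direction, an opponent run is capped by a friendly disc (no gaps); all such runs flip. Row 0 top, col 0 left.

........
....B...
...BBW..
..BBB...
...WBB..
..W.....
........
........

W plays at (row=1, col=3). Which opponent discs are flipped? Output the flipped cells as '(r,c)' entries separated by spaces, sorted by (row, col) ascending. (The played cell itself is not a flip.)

Answer: (2,3) (3,3)

Derivation:
Dir NW: first cell '.' (not opp) -> no flip
Dir N: first cell '.' (not opp) -> no flip
Dir NE: first cell '.' (not opp) -> no flip
Dir W: first cell '.' (not opp) -> no flip
Dir E: opp run (1,4), next='.' -> no flip
Dir SW: first cell '.' (not opp) -> no flip
Dir S: opp run (2,3) (3,3) capped by W -> flip
Dir SE: opp run (2,4), next='.' -> no flip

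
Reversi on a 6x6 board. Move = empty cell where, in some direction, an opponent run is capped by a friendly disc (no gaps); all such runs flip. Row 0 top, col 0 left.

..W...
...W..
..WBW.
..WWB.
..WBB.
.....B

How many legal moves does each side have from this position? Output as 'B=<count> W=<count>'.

Answer: B=7 W=5

Derivation:
-- B to move --
(0,1): no bracket -> illegal
(0,3): flips 1 -> legal
(0,4): no bracket -> illegal
(1,1): flips 2 -> legal
(1,2): no bracket -> illegal
(1,4): flips 1 -> legal
(1,5): no bracket -> illegal
(2,1): flips 2 -> legal
(2,5): flips 1 -> legal
(3,1): flips 2 -> legal
(3,5): no bracket -> illegal
(4,1): flips 2 -> legal
(5,1): no bracket -> illegal
(5,2): no bracket -> illegal
(5,3): no bracket -> illegal
B mobility = 7
-- W to move --
(1,2): no bracket -> illegal
(1,4): flips 1 -> legal
(2,5): no bracket -> illegal
(3,5): flips 1 -> legal
(4,5): flips 2 -> legal
(5,2): no bracket -> illegal
(5,3): flips 1 -> legal
(5,4): flips 3 -> legal
W mobility = 5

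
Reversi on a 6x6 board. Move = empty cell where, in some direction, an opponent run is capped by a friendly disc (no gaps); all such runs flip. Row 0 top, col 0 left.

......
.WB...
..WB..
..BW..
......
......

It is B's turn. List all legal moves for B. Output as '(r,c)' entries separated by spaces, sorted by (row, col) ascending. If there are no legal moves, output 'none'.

(0,0): no bracket -> illegal
(0,1): no bracket -> illegal
(0,2): no bracket -> illegal
(1,0): flips 1 -> legal
(1,3): no bracket -> illegal
(2,0): no bracket -> illegal
(2,1): flips 1 -> legal
(2,4): no bracket -> illegal
(3,1): no bracket -> illegal
(3,4): flips 1 -> legal
(4,2): no bracket -> illegal
(4,3): flips 1 -> legal
(4,4): no bracket -> illegal

Answer: (1,0) (2,1) (3,4) (4,3)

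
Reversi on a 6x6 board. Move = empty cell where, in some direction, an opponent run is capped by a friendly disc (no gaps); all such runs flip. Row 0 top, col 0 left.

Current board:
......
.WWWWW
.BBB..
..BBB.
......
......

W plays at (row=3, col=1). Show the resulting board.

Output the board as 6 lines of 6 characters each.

Place W at (3,1); scan 8 dirs for brackets.
Dir NW: first cell '.' (not opp) -> no flip
Dir N: opp run (2,1) capped by W -> flip
Dir NE: opp run (2,2) capped by W -> flip
Dir W: first cell '.' (not opp) -> no flip
Dir E: opp run (3,2) (3,3) (3,4), next='.' -> no flip
Dir SW: first cell '.' (not opp) -> no flip
Dir S: first cell '.' (not opp) -> no flip
Dir SE: first cell '.' (not opp) -> no flip
All flips: (2,1) (2,2)

Answer: ......
.WWWWW
.WWB..
.WBBB.
......
......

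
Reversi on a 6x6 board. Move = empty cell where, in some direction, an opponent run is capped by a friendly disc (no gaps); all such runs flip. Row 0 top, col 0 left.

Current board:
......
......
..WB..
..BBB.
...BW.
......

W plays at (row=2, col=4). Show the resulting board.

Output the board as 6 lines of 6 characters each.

Answer: ......
......
..WWW.
..BBW.
...BW.
......

Derivation:
Place W at (2,4); scan 8 dirs for brackets.
Dir NW: first cell '.' (not opp) -> no flip
Dir N: first cell '.' (not opp) -> no flip
Dir NE: first cell '.' (not opp) -> no flip
Dir W: opp run (2,3) capped by W -> flip
Dir E: first cell '.' (not opp) -> no flip
Dir SW: opp run (3,3), next='.' -> no flip
Dir S: opp run (3,4) capped by W -> flip
Dir SE: first cell '.' (not opp) -> no flip
All flips: (2,3) (3,4)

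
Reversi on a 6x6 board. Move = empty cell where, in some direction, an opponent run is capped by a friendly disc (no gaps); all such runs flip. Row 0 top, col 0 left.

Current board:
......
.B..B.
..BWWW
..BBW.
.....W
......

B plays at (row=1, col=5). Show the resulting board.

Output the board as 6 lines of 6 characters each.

Answer: ......
.B..BB
..BWBW
..BBW.
.....W
......

Derivation:
Place B at (1,5); scan 8 dirs for brackets.
Dir NW: first cell '.' (not opp) -> no flip
Dir N: first cell '.' (not opp) -> no flip
Dir NE: edge -> no flip
Dir W: first cell 'B' (not opp) -> no flip
Dir E: edge -> no flip
Dir SW: opp run (2,4) capped by B -> flip
Dir S: opp run (2,5), next='.' -> no flip
Dir SE: edge -> no flip
All flips: (2,4)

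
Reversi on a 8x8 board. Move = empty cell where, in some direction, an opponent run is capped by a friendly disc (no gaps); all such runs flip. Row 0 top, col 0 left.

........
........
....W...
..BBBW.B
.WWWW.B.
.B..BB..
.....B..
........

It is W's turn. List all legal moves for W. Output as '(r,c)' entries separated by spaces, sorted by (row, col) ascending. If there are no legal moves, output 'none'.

Answer: (2,1) (2,2) (2,3) (2,5) (3,1) (5,7) (6,0) (6,1) (6,4) (6,6) (7,6)

Derivation:
(2,1): flips 1 -> legal
(2,2): flips 2 -> legal
(2,3): flips 2 -> legal
(2,5): flips 1 -> legal
(2,6): no bracket -> illegal
(2,7): no bracket -> illegal
(3,1): flips 3 -> legal
(3,6): no bracket -> illegal
(4,0): no bracket -> illegal
(4,5): no bracket -> illegal
(4,7): no bracket -> illegal
(5,0): no bracket -> illegal
(5,2): no bracket -> illegal
(5,3): no bracket -> illegal
(5,6): no bracket -> illegal
(5,7): flips 1 -> legal
(6,0): flips 1 -> legal
(6,1): flips 1 -> legal
(6,2): no bracket -> illegal
(6,3): no bracket -> illegal
(6,4): flips 1 -> legal
(6,6): flips 1 -> legal
(7,4): no bracket -> illegal
(7,5): no bracket -> illegal
(7,6): flips 2 -> legal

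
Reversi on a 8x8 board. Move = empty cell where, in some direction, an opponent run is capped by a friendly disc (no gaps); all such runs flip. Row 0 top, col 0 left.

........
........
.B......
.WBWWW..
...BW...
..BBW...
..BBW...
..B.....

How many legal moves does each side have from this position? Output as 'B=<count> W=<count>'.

-- B to move --
(2,0): no bracket -> illegal
(2,2): no bracket -> illegal
(2,3): flips 1 -> legal
(2,4): no bracket -> illegal
(2,5): flips 1 -> legal
(2,6): flips 2 -> legal
(3,0): flips 1 -> legal
(3,6): flips 3 -> legal
(4,0): no bracket -> illegal
(4,1): flips 1 -> legal
(4,2): no bracket -> illegal
(4,5): flips 2 -> legal
(4,6): no bracket -> illegal
(5,5): flips 1 -> legal
(6,5): flips 2 -> legal
(7,3): no bracket -> illegal
(7,4): no bracket -> illegal
(7,5): flips 1 -> legal
B mobility = 10
-- W to move --
(1,0): flips 3 -> legal
(1,1): flips 1 -> legal
(1,2): no bracket -> illegal
(2,0): no bracket -> illegal
(2,2): no bracket -> illegal
(2,3): no bracket -> illegal
(3,0): no bracket -> illegal
(4,1): no bracket -> illegal
(4,2): flips 2 -> legal
(5,1): flips 2 -> legal
(6,1): flips 4 -> legal
(7,1): flips 2 -> legal
(7,3): flips 3 -> legal
(7,4): no bracket -> illegal
W mobility = 7

Answer: B=10 W=7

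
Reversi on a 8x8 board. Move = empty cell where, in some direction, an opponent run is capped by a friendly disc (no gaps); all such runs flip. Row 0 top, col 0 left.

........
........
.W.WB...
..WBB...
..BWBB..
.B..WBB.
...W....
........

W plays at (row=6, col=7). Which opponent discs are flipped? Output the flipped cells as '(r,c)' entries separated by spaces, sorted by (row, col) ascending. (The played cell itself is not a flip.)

Answer: (3,4) (4,5) (5,6)

Derivation:
Dir NW: opp run (5,6) (4,5) (3,4) capped by W -> flip
Dir N: first cell '.' (not opp) -> no flip
Dir NE: edge -> no flip
Dir W: first cell '.' (not opp) -> no flip
Dir E: edge -> no flip
Dir SW: first cell '.' (not opp) -> no flip
Dir S: first cell '.' (not opp) -> no flip
Dir SE: edge -> no flip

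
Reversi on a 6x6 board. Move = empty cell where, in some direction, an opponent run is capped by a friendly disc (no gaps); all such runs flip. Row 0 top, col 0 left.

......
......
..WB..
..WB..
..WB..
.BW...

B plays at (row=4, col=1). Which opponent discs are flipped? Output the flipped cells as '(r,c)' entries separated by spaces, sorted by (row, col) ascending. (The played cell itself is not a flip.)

Dir NW: first cell '.' (not opp) -> no flip
Dir N: first cell '.' (not opp) -> no flip
Dir NE: opp run (3,2) capped by B -> flip
Dir W: first cell '.' (not opp) -> no flip
Dir E: opp run (4,2) capped by B -> flip
Dir SW: first cell '.' (not opp) -> no flip
Dir S: first cell 'B' (not opp) -> no flip
Dir SE: opp run (5,2), next=edge -> no flip

Answer: (3,2) (4,2)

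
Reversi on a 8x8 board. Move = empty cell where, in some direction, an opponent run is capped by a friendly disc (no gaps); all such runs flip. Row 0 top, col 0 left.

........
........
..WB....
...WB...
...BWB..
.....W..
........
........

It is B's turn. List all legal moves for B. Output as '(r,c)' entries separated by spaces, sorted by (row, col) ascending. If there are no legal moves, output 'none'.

Answer: (2,1) (3,2) (5,4) (6,5)

Derivation:
(1,1): no bracket -> illegal
(1,2): no bracket -> illegal
(1,3): no bracket -> illegal
(2,1): flips 1 -> legal
(2,4): no bracket -> illegal
(3,1): no bracket -> illegal
(3,2): flips 1 -> legal
(3,5): no bracket -> illegal
(4,2): no bracket -> illegal
(4,6): no bracket -> illegal
(5,3): no bracket -> illegal
(5,4): flips 1 -> legal
(5,6): no bracket -> illegal
(6,4): no bracket -> illegal
(6,5): flips 1 -> legal
(6,6): no bracket -> illegal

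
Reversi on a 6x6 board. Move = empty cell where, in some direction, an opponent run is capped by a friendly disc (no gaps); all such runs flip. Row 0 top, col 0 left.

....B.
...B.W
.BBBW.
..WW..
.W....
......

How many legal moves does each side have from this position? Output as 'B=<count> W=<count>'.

Answer: B=6 W=7

Derivation:
-- B to move --
(0,5): no bracket -> illegal
(1,4): no bracket -> illegal
(2,5): flips 1 -> legal
(3,0): no bracket -> illegal
(3,1): no bracket -> illegal
(3,4): no bracket -> illegal
(3,5): flips 1 -> legal
(4,0): no bracket -> illegal
(4,2): flips 1 -> legal
(4,3): flips 2 -> legal
(4,4): flips 1 -> legal
(5,0): flips 2 -> legal
(5,1): no bracket -> illegal
(5,2): no bracket -> illegal
B mobility = 6
-- W to move --
(0,2): flips 1 -> legal
(0,3): flips 2 -> legal
(0,5): no bracket -> illegal
(1,0): flips 1 -> legal
(1,1): flips 1 -> legal
(1,2): flips 1 -> legal
(1,4): flips 1 -> legal
(2,0): flips 3 -> legal
(3,0): no bracket -> illegal
(3,1): no bracket -> illegal
(3,4): no bracket -> illegal
W mobility = 7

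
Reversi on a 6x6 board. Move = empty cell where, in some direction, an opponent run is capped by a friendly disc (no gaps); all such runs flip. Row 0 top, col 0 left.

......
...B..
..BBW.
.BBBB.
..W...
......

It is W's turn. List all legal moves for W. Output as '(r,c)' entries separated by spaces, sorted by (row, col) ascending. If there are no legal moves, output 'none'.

(0,2): flips 1 -> legal
(0,3): no bracket -> illegal
(0,4): no bracket -> illegal
(1,1): no bracket -> illegal
(1,2): flips 2 -> legal
(1,4): no bracket -> illegal
(2,0): flips 1 -> legal
(2,1): flips 2 -> legal
(2,5): no bracket -> illegal
(3,0): no bracket -> illegal
(3,5): no bracket -> illegal
(4,0): no bracket -> illegal
(4,1): no bracket -> illegal
(4,3): no bracket -> illegal
(4,4): flips 1 -> legal
(4,5): no bracket -> illegal

Answer: (0,2) (1,2) (2,0) (2,1) (4,4)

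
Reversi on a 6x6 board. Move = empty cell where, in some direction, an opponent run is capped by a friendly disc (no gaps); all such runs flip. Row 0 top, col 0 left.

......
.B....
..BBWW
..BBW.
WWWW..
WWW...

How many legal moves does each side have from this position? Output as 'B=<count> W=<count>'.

Answer: B=5 W=5

Derivation:
-- B to move --
(1,3): no bracket -> illegal
(1,4): no bracket -> illegal
(1,5): flips 1 -> legal
(3,0): no bracket -> illegal
(3,1): no bracket -> illegal
(3,5): flips 1 -> legal
(4,4): no bracket -> illegal
(4,5): flips 1 -> legal
(5,3): flips 1 -> legal
(5,4): flips 1 -> legal
B mobility = 5
-- W to move --
(0,0): no bracket -> illegal
(0,1): no bracket -> illegal
(0,2): no bracket -> illegal
(1,0): no bracket -> illegal
(1,2): flips 3 -> legal
(1,3): flips 2 -> legal
(1,4): flips 2 -> legal
(2,0): no bracket -> illegal
(2,1): flips 3 -> legal
(3,1): flips 2 -> legal
(4,4): no bracket -> illegal
W mobility = 5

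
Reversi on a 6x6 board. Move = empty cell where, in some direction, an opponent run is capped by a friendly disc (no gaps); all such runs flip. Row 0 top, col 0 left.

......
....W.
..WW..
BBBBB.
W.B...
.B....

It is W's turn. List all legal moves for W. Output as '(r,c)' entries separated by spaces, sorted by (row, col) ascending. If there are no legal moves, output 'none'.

Answer: (2,0) (4,1) (4,3) (4,4) (4,5) (5,2)

Derivation:
(2,0): flips 1 -> legal
(2,1): no bracket -> illegal
(2,4): no bracket -> illegal
(2,5): no bracket -> illegal
(3,5): no bracket -> illegal
(4,1): flips 1 -> legal
(4,3): flips 1 -> legal
(4,4): flips 1 -> legal
(4,5): flips 1 -> legal
(5,0): no bracket -> illegal
(5,2): flips 2 -> legal
(5,3): no bracket -> illegal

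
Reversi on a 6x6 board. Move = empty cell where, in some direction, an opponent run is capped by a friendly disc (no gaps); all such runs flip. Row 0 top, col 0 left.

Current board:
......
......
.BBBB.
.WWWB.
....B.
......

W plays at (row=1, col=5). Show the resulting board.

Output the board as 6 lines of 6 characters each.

Place W at (1,5); scan 8 dirs for brackets.
Dir NW: first cell '.' (not opp) -> no flip
Dir N: first cell '.' (not opp) -> no flip
Dir NE: edge -> no flip
Dir W: first cell '.' (not opp) -> no flip
Dir E: edge -> no flip
Dir SW: opp run (2,4) capped by W -> flip
Dir S: first cell '.' (not opp) -> no flip
Dir SE: edge -> no flip
All flips: (2,4)

Answer: ......
.....W
.BBBW.
.WWWB.
....B.
......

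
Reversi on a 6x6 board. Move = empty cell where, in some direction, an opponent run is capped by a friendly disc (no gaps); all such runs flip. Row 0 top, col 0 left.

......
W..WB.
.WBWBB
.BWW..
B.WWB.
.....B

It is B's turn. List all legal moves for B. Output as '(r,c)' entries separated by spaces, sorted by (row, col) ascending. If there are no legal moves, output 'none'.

(0,0): no bracket -> illegal
(0,1): no bracket -> illegal
(0,2): flips 1 -> legal
(0,3): no bracket -> illegal
(0,4): flips 1 -> legal
(1,1): flips 1 -> legal
(1,2): flips 1 -> legal
(2,0): flips 1 -> legal
(3,0): no bracket -> illegal
(3,4): flips 2 -> legal
(4,1): flips 4 -> legal
(5,1): flips 2 -> legal
(5,2): flips 2 -> legal
(5,3): flips 1 -> legal
(5,4): no bracket -> illegal

Answer: (0,2) (0,4) (1,1) (1,2) (2,0) (3,4) (4,1) (5,1) (5,2) (5,3)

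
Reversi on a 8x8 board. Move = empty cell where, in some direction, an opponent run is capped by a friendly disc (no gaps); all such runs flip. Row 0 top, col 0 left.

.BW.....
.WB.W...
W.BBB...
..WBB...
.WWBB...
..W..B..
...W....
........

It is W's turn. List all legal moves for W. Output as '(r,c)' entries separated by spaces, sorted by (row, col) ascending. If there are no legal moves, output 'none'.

Answer: (0,0) (1,3) (1,5) (2,5) (3,5) (4,5) (5,4) (6,6)

Derivation:
(0,0): flips 1 -> legal
(0,3): no bracket -> illegal
(1,0): no bracket -> illegal
(1,3): flips 1 -> legal
(1,5): flips 2 -> legal
(2,1): no bracket -> illegal
(2,5): flips 2 -> legal
(3,1): no bracket -> illegal
(3,5): flips 2 -> legal
(4,5): flips 2 -> legal
(4,6): no bracket -> illegal
(5,3): no bracket -> illegal
(5,4): flips 4 -> legal
(5,6): no bracket -> illegal
(6,4): no bracket -> illegal
(6,5): no bracket -> illegal
(6,6): flips 4 -> legal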